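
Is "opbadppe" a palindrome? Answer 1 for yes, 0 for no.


Input: opbadppe
Reversed: eppdabpo
  Compare pos 0 ('o') with pos 7 ('e'): MISMATCH
  Compare pos 1 ('p') with pos 6 ('p'): match
  Compare pos 2 ('b') with pos 5 ('p'): MISMATCH
  Compare pos 3 ('a') with pos 4 ('d'): MISMATCH
Result: not a palindrome

0


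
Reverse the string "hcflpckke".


Input: hcflpckke
Reading characters right to left:
  Position 8: 'e'
  Position 7: 'k'
  Position 6: 'k'
  Position 5: 'c'
  Position 4: 'p'
  Position 3: 'l'
  Position 2: 'f'
  Position 1: 'c'
  Position 0: 'h'
Reversed: ekkcplfch

ekkcplfch


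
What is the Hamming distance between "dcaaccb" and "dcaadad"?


Comparing "dcaaccb" and "dcaadad" position by position:
  Position 0: 'd' vs 'd' => same
  Position 1: 'c' vs 'c' => same
  Position 2: 'a' vs 'a' => same
  Position 3: 'a' vs 'a' => same
  Position 4: 'c' vs 'd' => differ
  Position 5: 'c' vs 'a' => differ
  Position 6: 'b' vs 'd' => differ
Total differences (Hamming distance): 3

3


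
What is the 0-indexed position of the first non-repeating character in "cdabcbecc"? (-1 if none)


Input: cdabcbecc
Character frequencies:
  'a': 1
  'b': 2
  'c': 4
  'd': 1
  'e': 1
Scanning left to right for freq == 1:
  Position 0 ('c'): freq=4, skip
  Position 1 ('d'): unique! => answer = 1

1


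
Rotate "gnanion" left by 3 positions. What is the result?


Input: "gnanion", rotate left by 3
First 3 characters: "gna"
Remaining characters: "nion"
Concatenate remaining + first: "nion" + "gna" = "niongna"

niongna


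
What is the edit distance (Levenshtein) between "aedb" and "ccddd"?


Computing edit distance: "aedb" -> "ccddd"
DP table:
           c    c    d    d    d
      0    1    2    3    4    5
  a   1    1    2    3    4    5
  e   2    2    2    3    4    5
  d   3    3    3    2    3    4
  b   4    4    4    3    3    4
Edit distance = dp[4][5] = 4

4


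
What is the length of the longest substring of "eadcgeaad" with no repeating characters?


Input: "eadcgeaad"
Sliding window (track last position of each char):
  Position 0 ('e'): window [0,0] length 1 -- new best
  Position 1 ('a'): window [0,1] length 2 -- new best
  Position 2 ('d'): window [0,2] length 3 -- new best
  Position 3 ('c'): window [0,3] length 4 -- new best
  Position 4 ('g'): window [0,4] length 5 -- new best
  Position 5 ('e'): repeat (last at 0), move window start to 1
  Position 5 ('e'): window [1,5] length 5
  Position 6 ('a'): repeat (last at 1), move window start to 2
  Position 6 ('a'): window [2,6] length 5
  Position 7 ('a'): repeat (last at 6), move window start to 7
  Position 7 ('a'): window [7,7] length 1
  Position 8 ('d'): window [7,8] length 2
Longest substring with no repeats: "eadcg" with length 5

5


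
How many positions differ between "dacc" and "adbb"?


Comparing "dacc" and "adbb" position by position:
  Position 0: 'd' vs 'a' => DIFFER
  Position 1: 'a' vs 'd' => DIFFER
  Position 2: 'c' vs 'b' => DIFFER
  Position 3: 'c' vs 'b' => DIFFER
Positions that differ: 4

4


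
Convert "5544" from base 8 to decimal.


Input: "5544" in base 8
Positional expansion:
  Digit '5' (value 5) x 8^3 = 2560
  Digit '5' (value 5) x 8^2 = 320
  Digit '4' (value 4) x 8^1 = 32
  Digit '4' (value 4) x 8^0 = 4
Sum = 2916

2916


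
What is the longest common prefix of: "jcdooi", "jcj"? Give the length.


Words: jcdooi, jcj
  Position 0: all 'j' => match
  Position 1: all 'c' => match
  Position 2: ('d', 'j') => mismatch, stop
LCP = "jc" (length 2)

2


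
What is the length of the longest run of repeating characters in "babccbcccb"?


Input: "babccbcccb"
Scanning for longest run:
  Position 1 ('a'): new char, reset run to 1
  Position 2 ('b'): new char, reset run to 1
  Position 3 ('c'): new char, reset run to 1
  Position 4 ('c'): continues run of 'c', length=2
  Position 5 ('b'): new char, reset run to 1
  Position 6 ('c'): new char, reset run to 1
  Position 7 ('c'): continues run of 'c', length=2
  Position 8 ('c'): continues run of 'c', length=3
  Position 9 ('b'): new char, reset run to 1
Longest run: 'c' with length 3

3


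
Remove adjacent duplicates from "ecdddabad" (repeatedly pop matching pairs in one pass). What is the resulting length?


Input: ecdddabad
Stack-based adjacent duplicate removal:
  Read 'e': push. Stack: e
  Read 'c': push. Stack: ec
  Read 'd': push. Stack: ecd
  Read 'd': matches stack top 'd' => pop. Stack: ec
  Read 'd': push. Stack: ecd
  Read 'a': push. Stack: ecda
  Read 'b': push. Stack: ecdab
  Read 'a': push. Stack: ecdaba
  Read 'd': push. Stack: ecdabad
Final stack: "ecdabad" (length 7)

7


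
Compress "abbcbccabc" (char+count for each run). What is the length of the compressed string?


Input: abbcbccabc
Runs:
  'a' x 1 => "a1"
  'b' x 2 => "b2"
  'c' x 1 => "c1"
  'b' x 1 => "b1"
  'c' x 2 => "c2"
  'a' x 1 => "a1"
  'b' x 1 => "b1"
  'c' x 1 => "c1"
Compressed: "a1b2c1b1c2a1b1c1"
Compressed length: 16

16


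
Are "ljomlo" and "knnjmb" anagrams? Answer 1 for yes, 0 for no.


Strings: "ljomlo", "knnjmb"
Sorted first:  jllmoo
Sorted second: bjkmnn
Differ at position 0: 'j' vs 'b' => not anagrams

0


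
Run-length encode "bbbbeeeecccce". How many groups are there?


Input: bbbbeeeecccce
Scanning for consecutive runs:
  Group 1: 'b' x 4 (positions 0-3)
  Group 2: 'e' x 4 (positions 4-7)
  Group 3: 'c' x 4 (positions 8-11)
  Group 4: 'e' x 1 (positions 12-12)
Total groups: 4

4


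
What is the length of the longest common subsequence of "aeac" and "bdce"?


LCS of "aeac" and "bdce"
DP table:
           b    d    c    e
      0    0    0    0    0
  a   0    0    0    0    0
  e   0    0    0    0    1
  a   0    0    0    0    1
  c   0    0    0    1    1
LCS length = dp[4][4] = 1

1


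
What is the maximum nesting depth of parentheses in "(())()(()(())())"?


Input: "(())()(()(())())"
Tracking depth:
  Position 0 '(': depth becomes 1
  Position 1 '(': depth becomes 2
  Position 2 ')': depth becomes 1
  Position 3 ')': depth becomes 0
  Position 4 '(': depth becomes 1
  Position 5 ')': depth becomes 0
  Position 6 '(': depth becomes 1
  Position 7 '(': depth becomes 2
  Position 8 ')': depth becomes 1
  Position 9 '(': depth becomes 2
  Position 10 '(': depth becomes 3
  Position 11 ')': depth becomes 2
  Position 12 ')': depth becomes 1
  Position 13 '(': depth becomes 2
  Position 14 ')': depth becomes 1
  Position 15 ')': depth becomes 0
Maximum depth reached: 3

3


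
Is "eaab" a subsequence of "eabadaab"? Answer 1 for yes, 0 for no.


Check if "eaab" is a subsequence of "eabadaab"
Greedy scan:
  Position 0 ('e'): matches sub[0] = 'e'
  Position 1 ('a'): matches sub[1] = 'a'
  Position 2 ('b'): no match needed
  Position 3 ('a'): matches sub[2] = 'a'
  Position 4 ('d'): no match needed
  Position 5 ('a'): no match needed
  Position 6 ('a'): no match needed
  Position 7 ('b'): matches sub[3] = 'b'
All 4 characters matched => is a subsequence

1


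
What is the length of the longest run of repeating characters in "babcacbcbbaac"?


Input: "babcacbcbbaac"
Scanning for longest run:
  Position 1 ('a'): new char, reset run to 1
  Position 2 ('b'): new char, reset run to 1
  Position 3 ('c'): new char, reset run to 1
  Position 4 ('a'): new char, reset run to 1
  Position 5 ('c'): new char, reset run to 1
  Position 6 ('b'): new char, reset run to 1
  Position 7 ('c'): new char, reset run to 1
  Position 8 ('b'): new char, reset run to 1
  Position 9 ('b'): continues run of 'b', length=2
  Position 10 ('a'): new char, reset run to 1
  Position 11 ('a'): continues run of 'a', length=2
  Position 12 ('c'): new char, reset run to 1
Longest run: 'b' with length 2

2


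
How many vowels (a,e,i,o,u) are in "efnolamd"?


Input: efnolamd
Checking each character:
  'e' at position 0: vowel (running total: 1)
  'f' at position 1: consonant
  'n' at position 2: consonant
  'o' at position 3: vowel (running total: 2)
  'l' at position 4: consonant
  'a' at position 5: vowel (running total: 3)
  'm' at position 6: consonant
  'd' at position 7: consonant
Total vowels: 3

3


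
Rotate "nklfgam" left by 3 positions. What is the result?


Input: "nklfgam", rotate left by 3
First 3 characters: "nkl"
Remaining characters: "fgam"
Concatenate remaining + first: "fgam" + "nkl" = "fgamnkl"

fgamnkl


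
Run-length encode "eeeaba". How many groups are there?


Input: eeeaba
Scanning for consecutive runs:
  Group 1: 'e' x 3 (positions 0-2)
  Group 2: 'a' x 1 (positions 3-3)
  Group 3: 'b' x 1 (positions 4-4)
  Group 4: 'a' x 1 (positions 5-5)
Total groups: 4

4


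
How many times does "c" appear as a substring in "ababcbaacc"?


Searching for "c" in "ababcbaacc"
Scanning each position:
  Position 0: "a" => no
  Position 1: "b" => no
  Position 2: "a" => no
  Position 3: "b" => no
  Position 4: "c" => MATCH
  Position 5: "b" => no
  Position 6: "a" => no
  Position 7: "a" => no
  Position 8: "c" => MATCH
  Position 9: "c" => MATCH
Total occurrences: 3

3


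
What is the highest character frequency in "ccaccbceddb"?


Input: ccaccbceddb
Character counts:
  'a': 1
  'b': 2
  'c': 5
  'd': 2
  'e': 1
Maximum frequency: 5

5


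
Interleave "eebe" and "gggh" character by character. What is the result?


Interleaving "eebe" and "gggh":
  Position 0: 'e' from first, 'g' from second => "eg"
  Position 1: 'e' from first, 'g' from second => "eg"
  Position 2: 'b' from first, 'g' from second => "bg"
  Position 3: 'e' from first, 'h' from second => "eh"
Result: egegbgeh

egegbgeh


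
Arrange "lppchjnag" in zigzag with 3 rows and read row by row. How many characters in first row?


Zigzag "lppchjnag" into 3 rows:
Placing characters:
  'l' => row 0
  'p' => row 1
  'p' => row 2
  'c' => row 1
  'h' => row 0
  'j' => row 1
  'n' => row 2
  'a' => row 1
  'g' => row 0
Rows:
  Row 0: "lhg"
  Row 1: "pcja"
  Row 2: "pn"
First row length: 3

3


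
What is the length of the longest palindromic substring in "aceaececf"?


Input: "aceaececf"
Checking substrings for palindromes:
  [1:6] "ceaec" (len 5) => palindrome
  [2:5] "eae" (len 3) => palindrome
  [4:7] "ece" (len 3) => palindrome
  [5:8] "cec" (len 3) => palindrome
Longest palindromic substring: "ceaec" with length 5

5


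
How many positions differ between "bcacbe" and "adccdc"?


Comparing "bcacbe" and "adccdc" position by position:
  Position 0: 'b' vs 'a' => DIFFER
  Position 1: 'c' vs 'd' => DIFFER
  Position 2: 'a' vs 'c' => DIFFER
  Position 3: 'c' vs 'c' => same
  Position 4: 'b' vs 'd' => DIFFER
  Position 5: 'e' vs 'c' => DIFFER
Positions that differ: 5

5


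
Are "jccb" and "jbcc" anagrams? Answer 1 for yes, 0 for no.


Strings: "jccb", "jbcc"
Sorted first:  bccj
Sorted second: bccj
Sorted forms match => anagrams

1


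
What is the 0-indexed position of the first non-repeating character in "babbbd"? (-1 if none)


Input: babbbd
Character frequencies:
  'a': 1
  'b': 4
  'd': 1
Scanning left to right for freq == 1:
  Position 0 ('b'): freq=4, skip
  Position 1 ('a'): unique! => answer = 1

1


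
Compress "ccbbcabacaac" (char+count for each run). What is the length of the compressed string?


Input: ccbbcabacaac
Runs:
  'c' x 2 => "c2"
  'b' x 2 => "b2"
  'c' x 1 => "c1"
  'a' x 1 => "a1"
  'b' x 1 => "b1"
  'a' x 1 => "a1"
  'c' x 1 => "c1"
  'a' x 2 => "a2"
  'c' x 1 => "c1"
Compressed: "c2b2c1a1b1a1c1a2c1"
Compressed length: 18

18


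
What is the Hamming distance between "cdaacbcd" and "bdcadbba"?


Comparing "cdaacbcd" and "bdcadbba" position by position:
  Position 0: 'c' vs 'b' => differ
  Position 1: 'd' vs 'd' => same
  Position 2: 'a' vs 'c' => differ
  Position 3: 'a' vs 'a' => same
  Position 4: 'c' vs 'd' => differ
  Position 5: 'b' vs 'b' => same
  Position 6: 'c' vs 'b' => differ
  Position 7: 'd' vs 'a' => differ
Total differences (Hamming distance): 5

5


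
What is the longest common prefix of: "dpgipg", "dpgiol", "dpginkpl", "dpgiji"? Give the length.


Words: dpgipg, dpgiol, dpginkpl, dpgiji
  Position 0: all 'd' => match
  Position 1: all 'p' => match
  Position 2: all 'g' => match
  Position 3: all 'i' => match
  Position 4: ('p', 'o', 'n', 'j') => mismatch, stop
LCP = "dpgi" (length 4)

4


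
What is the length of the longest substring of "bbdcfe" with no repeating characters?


Input: "bbdcfe"
Sliding window (track last position of each char):
  Position 0 ('b'): window [0,0] length 1 -- new best
  Position 1 ('b'): repeat (last at 0), move window start to 1
  Position 1 ('b'): window [1,1] length 1
  Position 2 ('d'): window [1,2] length 2 -- new best
  Position 3 ('c'): window [1,3] length 3 -- new best
  Position 4 ('f'): window [1,4] length 4 -- new best
  Position 5 ('e'): window [1,5] length 5 -- new best
Longest substring with no repeats: "bdcfe" with length 5

5


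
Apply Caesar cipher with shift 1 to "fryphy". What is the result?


Caesar cipher: shift "fryphy" by 1
  'f' (pos 5) + 1 = pos 6 = 'g'
  'r' (pos 17) + 1 = pos 18 = 's'
  'y' (pos 24) + 1 = pos 25 = 'z'
  'p' (pos 15) + 1 = pos 16 = 'q'
  'h' (pos 7) + 1 = pos 8 = 'i'
  'y' (pos 24) + 1 = pos 25 = 'z'
Result: gszqiz

gszqiz


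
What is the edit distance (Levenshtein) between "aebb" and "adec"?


Computing edit distance: "aebb" -> "adec"
DP table:
           a    d    e    c
      0    1    2    3    4
  a   1    0    1    2    3
  e   2    1    1    1    2
  b   3    2    2    2    2
  b   4    3    3    3    3
Edit distance = dp[4][4] = 3

3


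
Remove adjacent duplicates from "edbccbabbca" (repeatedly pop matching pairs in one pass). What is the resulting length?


Input: edbccbabbca
Stack-based adjacent duplicate removal:
  Read 'e': push. Stack: e
  Read 'd': push. Stack: ed
  Read 'b': push. Stack: edb
  Read 'c': push. Stack: edbc
  Read 'c': matches stack top 'c' => pop. Stack: edb
  Read 'b': matches stack top 'b' => pop. Stack: ed
  Read 'a': push. Stack: eda
  Read 'b': push. Stack: edab
  Read 'b': matches stack top 'b' => pop. Stack: eda
  Read 'c': push. Stack: edac
  Read 'a': push. Stack: edaca
Final stack: "edaca" (length 5)

5


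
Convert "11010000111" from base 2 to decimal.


Input: "11010000111" in base 2
Positional expansion:
  Digit '1' (value 1) x 2^10 = 1024
  Digit '1' (value 1) x 2^9 = 512
  Digit '0' (value 0) x 2^8 = 0
  Digit '1' (value 1) x 2^7 = 128
  Digit '0' (value 0) x 2^6 = 0
  Digit '0' (value 0) x 2^5 = 0
  Digit '0' (value 0) x 2^4 = 0
  Digit '0' (value 0) x 2^3 = 0
  Digit '1' (value 1) x 2^2 = 4
  Digit '1' (value 1) x 2^1 = 2
  Digit '1' (value 1) x 2^0 = 1
Sum = 1671

1671


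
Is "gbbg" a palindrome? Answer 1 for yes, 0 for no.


Input: gbbg
Reversed: gbbg
  Compare pos 0 ('g') with pos 3 ('g'): match
  Compare pos 1 ('b') with pos 2 ('b'): match
Result: palindrome

1


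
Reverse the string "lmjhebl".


Input: lmjhebl
Reading characters right to left:
  Position 6: 'l'
  Position 5: 'b'
  Position 4: 'e'
  Position 3: 'h'
  Position 2: 'j'
  Position 1: 'm'
  Position 0: 'l'
Reversed: lbehjml

lbehjml


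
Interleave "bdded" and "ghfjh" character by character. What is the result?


Interleaving "bdded" and "ghfjh":
  Position 0: 'b' from first, 'g' from second => "bg"
  Position 1: 'd' from first, 'h' from second => "dh"
  Position 2: 'd' from first, 'f' from second => "df"
  Position 3: 'e' from first, 'j' from second => "ej"
  Position 4: 'd' from first, 'h' from second => "dh"
Result: bgdhdfejdh

bgdhdfejdh


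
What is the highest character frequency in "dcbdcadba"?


Input: dcbdcadba
Character counts:
  'a': 2
  'b': 2
  'c': 2
  'd': 3
Maximum frequency: 3

3


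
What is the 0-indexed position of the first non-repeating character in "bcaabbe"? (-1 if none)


Input: bcaabbe
Character frequencies:
  'a': 2
  'b': 3
  'c': 1
  'e': 1
Scanning left to right for freq == 1:
  Position 0 ('b'): freq=3, skip
  Position 1 ('c'): unique! => answer = 1

1


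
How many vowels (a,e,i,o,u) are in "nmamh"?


Input: nmamh
Checking each character:
  'n' at position 0: consonant
  'm' at position 1: consonant
  'a' at position 2: vowel (running total: 1)
  'm' at position 3: consonant
  'h' at position 4: consonant
Total vowels: 1

1


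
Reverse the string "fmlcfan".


Input: fmlcfan
Reading characters right to left:
  Position 6: 'n'
  Position 5: 'a'
  Position 4: 'f'
  Position 3: 'c'
  Position 2: 'l'
  Position 1: 'm'
  Position 0: 'f'
Reversed: nafclmf

nafclmf


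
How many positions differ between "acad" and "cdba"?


Comparing "acad" and "cdba" position by position:
  Position 0: 'a' vs 'c' => DIFFER
  Position 1: 'c' vs 'd' => DIFFER
  Position 2: 'a' vs 'b' => DIFFER
  Position 3: 'd' vs 'a' => DIFFER
Positions that differ: 4

4


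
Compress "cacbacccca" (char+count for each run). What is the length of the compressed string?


Input: cacbacccca
Runs:
  'c' x 1 => "c1"
  'a' x 1 => "a1"
  'c' x 1 => "c1"
  'b' x 1 => "b1"
  'a' x 1 => "a1"
  'c' x 4 => "c4"
  'a' x 1 => "a1"
Compressed: "c1a1c1b1a1c4a1"
Compressed length: 14

14


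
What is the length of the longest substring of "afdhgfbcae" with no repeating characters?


Input: "afdhgfbcae"
Sliding window (track last position of each char):
  Position 0 ('a'): window [0,0] length 1 -- new best
  Position 1 ('f'): window [0,1] length 2 -- new best
  Position 2 ('d'): window [0,2] length 3 -- new best
  Position 3 ('h'): window [0,3] length 4 -- new best
  Position 4 ('g'): window [0,4] length 5 -- new best
  Position 5 ('f'): repeat (last at 1), move window start to 2
  Position 5 ('f'): window [2,5] length 4
  Position 6 ('b'): window [2,6] length 5
  Position 7 ('c'): window [2,7] length 6 -- new best
  Position 8 ('a'): window [2,8] length 7 -- new best
  Position 9 ('e'): window [2,9] length 8 -- new best
Longest substring with no repeats: "dhgfbcae" with length 8

8


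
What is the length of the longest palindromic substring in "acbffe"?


Input: "acbffe"
Checking substrings for palindromes:
  [3:5] "ff" (len 2) => palindrome
Longest palindromic substring: "ff" with length 2

2


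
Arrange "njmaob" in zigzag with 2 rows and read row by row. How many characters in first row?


Zigzag "njmaob" into 2 rows:
Placing characters:
  'n' => row 0
  'j' => row 1
  'm' => row 0
  'a' => row 1
  'o' => row 0
  'b' => row 1
Rows:
  Row 0: "nmo"
  Row 1: "jab"
First row length: 3

3


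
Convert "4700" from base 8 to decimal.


Input: "4700" in base 8
Positional expansion:
  Digit '4' (value 4) x 8^3 = 2048
  Digit '7' (value 7) x 8^2 = 448
  Digit '0' (value 0) x 8^1 = 0
  Digit '0' (value 0) x 8^0 = 0
Sum = 2496

2496


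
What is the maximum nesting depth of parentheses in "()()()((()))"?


Input: "()()()((()))"
Tracking depth:
  Position 0 '(': depth becomes 1
  Position 1 ')': depth becomes 0
  Position 2 '(': depth becomes 1
  Position 3 ')': depth becomes 0
  Position 4 '(': depth becomes 1
  Position 5 ')': depth becomes 0
  Position 6 '(': depth becomes 1
  Position 7 '(': depth becomes 2
  Position 8 '(': depth becomes 3
  Position 9 ')': depth becomes 2
  Position 10 ')': depth becomes 1
  Position 11 ')': depth becomes 0
Maximum depth reached: 3

3


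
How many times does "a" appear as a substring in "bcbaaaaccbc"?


Searching for "a" in "bcbaaaaccbc"
Scanning each position:
  Position 0: "b" => no
  Position 1: "c" => no
  Position 2: "b" => no
  Position 3: "a" => MATCH
  Position 4: "a" => MATCH
  Position 5: "a" => MATCH
  Position 6: "a" => MATCH
  Position 7: "c" => no
  Position 8: "c" => no
  Position 9: "b" => no
  Position 10: "c" => no
Total occurrences: 4

4


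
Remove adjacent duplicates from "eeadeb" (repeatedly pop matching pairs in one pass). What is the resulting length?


Input: eeadeb
Stack-based adjacent duplicate removal:
  Read 'e': push. Stack: e
  Read 'e': matches stack top 'e' => pop. Stack: (empty)
  Read 'a': push. Stack: a
  Read 'd': push. Stack: ad
  Read 'e': push. Stack: ade
  Read 'b': push. Stack: adeb
Final stack: "adeb" (length 4)

4


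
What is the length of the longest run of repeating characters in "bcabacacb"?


Input: "bcabacacb"
Scanning for longest run:
  Position 1 ('c'): new char, reset run to 1
  Position 2 ('a'): new char, reset run to 1
  Position 3 ('b'): new char, reset run to 1
  Position 4 ('a'): new char, reset run to 1
  Position 5 ('c'): new char, reset run to 1
  Position 6 ('a'): new char, reset run to 1
  Position 7 ('c'): new char, reset run to 1
  Position 8 ('b'): new char, reset run to 1
Longest run: 'b' with length 1

1


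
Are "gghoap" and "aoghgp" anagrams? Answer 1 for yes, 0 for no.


Strings: "gghoap", "aoghgp"
Sorted first:  agghop
Sorted second: agghop
Sorted forms match => anagrams

1


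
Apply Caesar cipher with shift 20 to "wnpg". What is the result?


Caesar cipher: shift "wnpg" by 20
  'w' (pos 22) + 20 = pos 16 = 'q'
  'n' (pos 13) + 20 = pos 7 = 'h'
  'p' (pos 15) + 20 = pos 9 = 'j'
  'g' (pos 6) + 20 = pos 0 = 'a'
Result: qhja

qhja


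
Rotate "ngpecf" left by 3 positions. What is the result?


Input: "ngpecf", rotate left by 3
First 3 characters: "ngp"
Remaining characters: "ecf"
Concatenate remaining + first: "ecf" + "ngp" = "ecfngp"

ecfngp


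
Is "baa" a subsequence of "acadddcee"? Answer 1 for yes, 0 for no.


Check if "baa" is a subsequence of "acadddcee"
Greedy scan:
  Position 0 ('a'): no match needed
  Position 1 ('c'): no match needed
  Position 2 ('a'): no match needed
  Position 3 ('d'): no match needed
  Position 4 ('d'): no match needed
  Position 5 ('d'): no match needed
  Position 6 ('c'): no match needed
  Position 7 ('e'): no match needed
  Position 8 ('e'): no match needed
Only matched 0/3 characters => not a subsequence

0


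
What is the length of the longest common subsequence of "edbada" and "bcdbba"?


LCS of "edbada" and "bcdbba"
DP table:
           b    c    d    b    b    a
      0    0    0    0    0    0    0
  e   0    0    0    0    0    0    0
  d   0    0    0    1    1    1    1
  b   0    1    1    1    2    2    2
  a   0    1    1    1    2    2    3
  d   0    1    1    2    2    2    3
  a   0    1    1    2    2    2    3
LCS length = dp[6][6] = 3

3


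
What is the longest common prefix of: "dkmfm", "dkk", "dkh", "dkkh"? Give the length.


Words: dkmfm, dkk, dkh, dkkh
  Position 0: all 'd' => match
  Position 1: all 'k' => match
  Position 2: ('m', 'k', 'h', 'k') => mismatch, stop
LCP = "dk" (length 2)

2


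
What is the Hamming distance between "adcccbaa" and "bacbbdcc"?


Comparing "adcccbaa" and "bacbbdcc" position by position:
  Position 0: 'a' vs 'b' => differ
  Position 1: 'd' vs 'a' => differ
  Position 2: 'c' vs 'c' => same
  Position 3: 'c' vs 'b' => differ
  Position 4: 'c' vs 'b' => differ
  Position 5: 'b' vs 'd' => differ
  Position 6: 'a' vs 'c' => differ
  Position 7: 'a' vs 'c' => differ
Total differences (Hamming distance): 7

7


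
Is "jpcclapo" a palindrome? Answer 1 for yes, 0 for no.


Input: jpcclapo
Reversed: opalccpj
  Compare pos 0 ('j') with pos 7 ('o'): MISMATCH
  Compare pos 1 ('p') with pos 6 ('p'): match
  Compare pos 2 ('c') with pos 5 ('a'): MISMATCH
  Compare pos 3 ('c') with pos 4 ('l'): MISMATCH
Result: not a palindrome

0


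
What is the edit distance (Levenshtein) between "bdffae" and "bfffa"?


Computing edit distance: "bdffae" -> "bfffa"
DP table:
           b    f    f    f    a
      0    1    2    3    4    5
  b   1    0    1    2    3    4
  d   2    1    1    2    3    4
  f   3    2    1    1    2    3
  f   4    3    2    1    1    2
  a   5    4    3    2    2    1
  e   6    5    4    3    3    2
Edit distance = dp[6][5] = 2

2


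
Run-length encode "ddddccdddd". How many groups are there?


Input: ddddccdddd
Scanning for consecutive runs:
  Group 1: 'd' x 4 (positions 0-3)
  Group 2: 'c' x 2 (positions 4-5)
  Group 3: 'd' x 4 (positions 6-9)
Total groups: 3

3


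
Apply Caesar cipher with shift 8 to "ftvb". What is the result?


Caesar cipher: shift "ftvb" by 8
  'f' (pos 5) + 8 = pos 13 = 'n'
  't' (pos 19) + 8 = pos 1 = 'b'
  'v' (pos 21) + 8 = pos 3 = 'd'
  'b' (pos 1) + 8 = pos 9 = 'j'
Result: nbdj

nbdj


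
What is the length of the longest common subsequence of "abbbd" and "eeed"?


LCS of "abbbd" and "eeed"
DP table:
           e    e    e    d
      0    0    0    0    0
  a   0    0    0    0    0
  b   0    0    0    0    0
  b   0    0    0    0    0
  b   0    0    0    0    0
  d   0    0    0    0    1
LCS length = dp[5][4] = 1

1


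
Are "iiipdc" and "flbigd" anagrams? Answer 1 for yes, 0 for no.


Strings: "iiipdc", "flbigd"
Sorted first:  cdiiip
Sorted second: bdfgil
Differ at position 0: 'c' vs 'b' => not anagrams

0


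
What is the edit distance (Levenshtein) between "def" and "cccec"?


Computing edit distance: "def" -> "cccec"
DP table:
           c    c    c    e    c
      0    1    2    3    4    5
  d   1    1    2    3    4    5
  e   2    2    2    3    3    4
  f   3    3    3    3    4    4
Edit distance = dp[3][5] = 4

4


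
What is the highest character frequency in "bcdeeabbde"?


Input: bcdeeabbde
Character counts:
  'a': 1
  'b': 3
  'c': 1
  'd': 2
  'e': 3
Maximum frequency: 3

3


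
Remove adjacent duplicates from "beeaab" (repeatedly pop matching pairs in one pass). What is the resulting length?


Input: beeaab
Stack-based adjacent duplicate removal:
  Read 'b': push. Stack: b
  Read 'e': push. Stack: be
  Read 'e': matches stack top 'e' => pop. Stack: b
  Read 'a': push. Stack: ba
  Read 'a': matches stack top 'a' => pop. Stack: b
  Read 'b': matches stack top 'b' => pop. Stack: (empty)
Final stack: "" (length 0)

0


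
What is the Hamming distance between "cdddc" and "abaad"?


Comparing "cdddc" and "abaad" position by position:
  Position 0: 'c' vs 'a' => differ
  Position 1: 'd' vs 'b' => differ
  Position 2: 'd' vs 'a' => differ
  Position 3: 'd' vs 'a' => differ
  Position 4: 'c' vs 'd' => differ
Total differences (Hamming distance): 5

5


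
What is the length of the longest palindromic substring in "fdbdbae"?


Input: "fdbdbae"
Checking substrings for palindromes:
  [1:4] "dbd" (len 3) => palindrome
  [2:5] "bdb" (len 3) => palindrome
Longest palindromic substring: "dbd" with length 3

3


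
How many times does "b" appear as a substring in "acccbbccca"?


Searching for "b" in "acccbbccca"
Scanning each position:
  Position 0: "a" => no
  Position 1: "c" => no
  Position 2: "c" => no
  Position 3: "c" => no
  Position 4: "b" => MATCH
  Position 5: "b" => MATCH
  Position 6: "c" => no
  Position 7: "c" => no
  Position 8: "c" => no
  Position 9: "a" => no
Total occurrences: 2

2


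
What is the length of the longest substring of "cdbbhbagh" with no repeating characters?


Input: "cdbbhbagh"
Sliding window (track last position of each char):
  Position 0 ('c'): window [0,0] length 1 -- new best
  Position 1 ('d'): window [0,1] length 2 -- new best
  Position 2 ('b'): window [0,2] length 3 -- new best
  Position 3 ('b'): repeat (last at 2), move window start to 3
  Position 3 ('b'): window [3,3] length 1
  Position 4 ('h'): window [3,4] length 2
  Position 5 ('b'): repeat (last at 3), move window start to 4
  Position 5 ('b'): window [4,5] length 2
  Position 6 ('a'): window [4,6] length 3
  Position 7 ('g'): window [4,7] length 4 -- new best
  Position 8 ('h'): repeat (last at 4), move window start to 5
  Position 8 ('h'): window [5,8] length 4
Longest substring with no repeats: "hbag" with length 4

4


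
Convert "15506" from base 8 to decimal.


Input: "15506" in base 8
Positional expansion:
  Digit '1' (value 1) x 8^4 = 4096
  Digit '5' (value 5) x 8^3 = 2560
  Digit '5' (value 5) x 8^2 = 320
  Digit '0' (value 0) x 8^1 = 0
  Digit '6' (value 6) x 8^0 = 6
Sum = 6982

6982


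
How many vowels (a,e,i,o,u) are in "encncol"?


Input: encncol
Checking each character:
  'e' at position 0: vowel (running total: 1)
  'n' at position 1: consonant
  'c' at position 2: consonant
  'n' at position 3: consonant
  'c' at position 4: consonant
  'o' at position 5: vowel (running total: 2)
  'l' at position 6: consonant
Total vowels: 2

2


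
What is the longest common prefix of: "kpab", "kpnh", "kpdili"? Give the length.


Words: kpab, kpnh, kpdili
  Position 0: all 'k' => match
  Position 1: all 'p' => match
  Position 2: ('a', 'n', 'd') => mismatch, stop
LCP = "kp" (length 2)

2


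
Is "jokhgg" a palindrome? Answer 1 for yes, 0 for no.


Input: jokhgg
Reversed: gghkoj
  Compare pos 0 ('j') with pos 5 ('g'): MISMATCH
  Compare pos 1 ('o') with pos 4 ('g'): MISMATCH
  Compare pos 2 ('k') with pos 3 ('h'): MISMATCH
Result: not a palindrome

0


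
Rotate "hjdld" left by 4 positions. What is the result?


Input: "hjdld", rotate left by 4
First 4 characters: "hjdl"
Remaining characters: "d"
Concatenate remaining + first: "d" + "hjdl" = "dhjdl"

dhjdl


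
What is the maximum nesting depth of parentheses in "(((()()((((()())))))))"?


Input: "(((()()((((()())))))))"
Tracking depth:
  Position 0 '(': depth becomes 1
  Position 1 '(': depth becomes 2
  Position 2 '(': depth becomes 3
  Position 3 '(': depth becomes 4
  Position 4 ')': depth becomes 3
  Position 5 '(': depth becomes 4
  Position 6 ')': depth becomes 3
  Position 7 '(': depth becomes 4
  Position 8 '(': depth becomes 5
  Position 9 '(': depth becomes 6
  Position 10 '(': depth becomes 7
  Position 11 '(': depth becomes 8
  Position 12 ')': depth becomes 7
  Position 13 '(': depth becomes 8
  Position 14 ')': depth becomes 7
  Position 15 ')': depth becomes 6
  Position 16 ')': depth becomes 5
  Position 17 ')': depth becomes 4
  Position 18 ')': depth becomes 3
  Position 19 ')': depth becomes 2
  Position 20 ')': depth becomes 1
  Position 21 ')': depth becomes 0
Maximum depth reached: 8

8


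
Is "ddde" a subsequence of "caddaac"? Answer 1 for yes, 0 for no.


Check if "ddde" is a subsequence of "caddaac"
Greedy scan:
  Position 0 ('c'): no match needed
  Position 1 ('a'): no match needed
  Position 2 ('d'): matches sub[0] = 'd'
  Position 3 ('d'): matches sub[1] = 'd'
  Position 4 ('a'): no match needed
  Position 5 ('a'): no match needed
  Position 6 ('c'): no match needed
Only matched 2/4 characters => not a subsequence

0


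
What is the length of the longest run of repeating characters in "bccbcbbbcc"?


Input: "bccbcbbbcc"
Scanning for longest run:
  Position 1 ('c'): new char, reset run to 1
  Position 2 ('c'): continues run of 'c', length=2
  Position 3 ('b'): new char, reset run to 1
  Position 4 ('c'): new char, reset run to 1
  Position 5 ('b'): new char, reset run to 1
  Position 6 ('b'): continues run of 'b', length=2
  Position 7 ('b'): continues run of 'b', length=3
  Position 8 ('c'): new char, reset run to 1
  Position 9 ('c'): continues run of 'c', length=2
Longest run: 'b' with length 3

3


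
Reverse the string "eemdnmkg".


Input: eemdnmkg
Reading characters right to left:
  Position 7: 'g'
  Position 6: 'k'
  Position 5: 'm'
  Position 4: 'n'
  Position 3: 'd'
  Position 2: 'm'
  Position 1: 'e'
  Position 0: 'e'
Reversed: gkmndmee

gkmndmee


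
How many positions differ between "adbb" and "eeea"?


Comparing "adbb" and "eeea" position by position:
  Position 0: 'a' vs 'e' => DIFFER
  Position 1: 'd' vs 'e' => DIFFER
  Position 2: 'b' vs 'e' => DIFFER
  Position 3: 'b' vs 'a' => DIFFER
Positions that differ: 4

4


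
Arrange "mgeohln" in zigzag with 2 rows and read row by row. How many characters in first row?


Zigzag "mgeohln" into 2 rows:
Placing characters:
  'm' => row 0
  'g' => row 1
  'e' => row 0
  'o' => row 1
  'h' => row 0
  'l' => row 1
  'n' => row 0
Rows:
  Row 0: "mehn"
  Row 1: "gol"
First row length: 4

4


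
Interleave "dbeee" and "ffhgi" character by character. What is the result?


Interleaving "dbeee" and "ffhgi":
  Position 0: 'd' from first, 'f' from second => "df"
  Position 1: 'b' from first, 'f' from second => "bf"
  Position 2: 'e' from first, 'h' from second => "eh"
  Position 3: 'e' from first, 'g' from second => "eg"
  Position 4: 'e' from first, 'i' from second => "ei"
Result: dfbfehegei

dfbfehegei


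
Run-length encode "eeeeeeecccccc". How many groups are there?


Input: eeeeeeecccccc
Scanning for consecutive runs:
  Group 1: 'e' x 7 (positions 0-6)
  Group 2: 'c' x 6 (positions 7-12)
Total groups: 2

2


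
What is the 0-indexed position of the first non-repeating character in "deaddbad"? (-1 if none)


Input: deaddbad
Character frequencies:
  'a': 2
  'b': 1
  'd': 4
  'e': 1
Scanning left to right for freq == 1:
  Position 0 ('d'): freq=4, skip
  Position 1 ('e'): unique! => answer = 1

1


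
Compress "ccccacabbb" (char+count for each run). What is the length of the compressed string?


Input: ccccacabbb
Runs:
  'c' x 4 => "c4"
  'a' x 1 => "a1"
  'c' x 1 => "c1"
  'a' x 1 => "a1"
  'b' x 3 => "b3"
Compressed: "c4a1c1a1b3"
Compressed length: 10

10


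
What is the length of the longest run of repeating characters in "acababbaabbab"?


Input: "acababbaabbab"
Scanning for longest run:
  Position 1 ('c'): new char, reset run to 1
  Position 2 ('a'): new char, reset run to 1
  Position 3 ('b'): new char, reset run to 1
  Position 4 ('a'): new char, reset run to 1
  Position 5 ('b'): new char, reset run to 1
  Position 6 ('b'): continues run of 'b', length=2
  Position 7 ('a'): new char, reset run to 1
  Position 8 ('a'): continues run of 'a', length=2
  Position 9 ('b'): new char, reset run to 1
  Position 10 ('b'): continues run of 'b', length=2
  Position 11 ('a'): new char, reset run to 1
  Position 12 ('b'): new char, reset run to 1
Longest run: 'b' with length 2

2


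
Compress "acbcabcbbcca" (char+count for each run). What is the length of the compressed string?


Input: acbcabcbbcca
Runs:
  'a' x 1 => "a1"
  'c' x 1 => "c1"
  'b' x 1 => "b1"
  'c' x 1 => "c1"
  'a' x 1 => "a1"
  'b' x 1 => "b1"
  'c' x 1 => "c1"
  'b' x 2 => "b2"
  'c' x 2 => "c2"
  'a' x 1 => "a1"
Compressed: "a1c1b1c1a1b1c1b2c2a1"
Compressed length: 20

20


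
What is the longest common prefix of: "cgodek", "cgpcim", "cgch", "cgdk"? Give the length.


Words: cgodek, cgpcim, cgch, cgdk
  Position 0: all 'c' => match
  Position 1: all 'g' => match
  Position 2: ('o', 'p', 'c', 'd') => mismatch, stop
LCP = "cg" (length 2)

2


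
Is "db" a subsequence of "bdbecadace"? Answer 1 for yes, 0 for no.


Check if "db" is a subsequence of "bdbecadace"
Greedy scan:
  Position 0 ('b'): no match needed
  Position 1 ('d'): matches sub[0] = 'd'
  Position 2 ('b'): matches sub[1] = 'b'
  Position 3 ('e'): no match needed
  Position 4 ('c'): no match needed
  Position 5 ('a'): no match needed
  Position 6 ('d'): no match needed
  Position 7 ('a'): no match needed
  Position 8 ('c'): no match needed
  Position 9 ('e'): no match needed
All 2 characters matched => is a subsequence

1


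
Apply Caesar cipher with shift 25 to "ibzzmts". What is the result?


Caesar cipher: shift "ibzzmts" by 25
  'i' (pos 8) + 25 = pos 7 = 'h'
  'b' (pos 1) + 25 = pos 0 = 'a'
  'z' (pos 25) + 25 = pos 24 = 'y'
  'z' (pos 25) + 25 = pos 24 = 'y'
  'm' (pos 12) + 25 = pos 11 = 'l'
  't' (pos 19) + 25 = pos 18 = 's'
  's' (pos 18) + 25 = pos 17 = 'r'
Result: hayylsr

hayylsr


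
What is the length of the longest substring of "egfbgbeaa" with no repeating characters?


Input: "egfbgbeaa"
Sliding window (track last position of each char):
  Position 0 ('e'): window [0,0] length 1 -- new best
  Position 1 ('g'): window [0,1] length 2 -- new best
  Position 2 ('f'): window [0,2] length 3 -- new best
  Position 3 ('b'): window [0,3] length 4 -- new best
  Position 4 ('g'): repeat (last at 1), move window start to 2
  Position 4 ('g'): window [2,4] length 3
  Position 5 ('b'): repeat (last at 3), move window start to 4
  Position 5 ('b'): window [4,5] length 2
  Position 6 ('e'): window [4,6] length 3
  Position 7 ('a'): window [4,7] length 4
  Position 8 ('a'): repeat (last at 7), move window start to 8
  Position 8 ('a'): window [8,8] length 1
Longest substring with no repeats: "egfb" with length 4

4


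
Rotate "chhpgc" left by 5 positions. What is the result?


Input: "chhpgc", rotate left by 5
First 5 characters: "chhpg"
Remaining characters: "c"
Concatenate remaining + first: "c" + "chhpg" = "cchhpg"

cchhpg


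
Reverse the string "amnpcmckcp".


Input: amnpcmckcp
Reading characters right to left:
  Position 9: 'p'
  Position 8: 'c'
  Position 7: 'k'
  Position 6: 'c'
  Position 5: 'm'
  Position 4: 'c'
  Position 3: 'p'
  Position 2: 'n'
  Position 1: 'm'
  Position 0: 'a'
Reversed: pckcmcpnma

pckcmcpnma


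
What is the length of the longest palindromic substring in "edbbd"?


Input: "edbbd"
Checking substrings for palindromes:
  [1:5] "dbbd" (len 4) => palindrome
  [2:4] "bb" (len 2) => palindrome
Longest palindromic substring: "dbbd" with length 4

4


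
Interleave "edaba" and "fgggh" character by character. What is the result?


Interleaving "edaba" and "fgggh":
  Position 0: 'e' from first, 'f' from second => "ef"
  Position 1: 'd' from first, 'g' from second => "dg"
  Position 2: 'a' from first, 'g' from second => "ag"
  Position 3: 'b' from first, 'g' from second => "bg"
  Position 4: 'a' from first, 'h' from second => "ah"
Result: efdgagbgah

efdgagbgah


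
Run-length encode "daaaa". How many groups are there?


Input: daaaa
Scanning for consecutive runs:
  Group 1: 'd' x 1 (positions 0-0)
  Group 2: 'a' x 4 (positions 1-4)
Total groups: 2

2


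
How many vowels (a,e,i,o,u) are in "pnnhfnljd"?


Input: pnnhfnljd
Checking each character:
  'p' at position 0: consonant
  'n' at position 1: consonant
  'n' at position 2: consonant
  'h' at position 3: consonant
  'f' at position 4: consonant
  'n' at position 5: consonant
  'l' at position 6: consonant
  'j' at position 7: consonant
  'd' at position 8: consonant
Total vowels: 0

0


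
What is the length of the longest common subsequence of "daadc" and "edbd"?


LCS of "daadc" and "edbd"
DP table:
           e    d    b    d
      0    0    0    0    0
  d   0    0    1    1    1
  a   0    0    1    1    1
  a   0    0    1    1    1
  d   0    0    1    1    2
  c   0    0    1    1    2
LCS length = dp[5][4] = 2

2


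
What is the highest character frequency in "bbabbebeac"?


Input: bbabbebeac
Character counts:
  'a': 2
  'b': 5
  'c': 1
  'e': 2
Maximum frequency: 5

5


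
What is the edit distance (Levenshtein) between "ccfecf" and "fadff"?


Computing edit distance: "ccfecf" -> "fadff"
DP table:
           f    a    d    f    f
      0    1    2    3    4    5
  c   1    1    2    3    4    5
  c   2    2    2    3    4    5
  f   3    2    3    3    3    4
  e   4    3    3    4    4    4
  c   5    4    4    4    5    5
  f   6    5    5    5    4    5
Edit distance = dp[6][5] = 5

5


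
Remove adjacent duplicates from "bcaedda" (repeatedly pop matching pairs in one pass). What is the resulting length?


Input: bcaedda
Stack-based adjacent duplicate removal:
  Read 'b': push. Stack: b
  Read 'c': push. Stack: bc
  Read 'a': push. Stack: bca
  Read 'e': push. Stack: bcae
  Read 'd': push. Stack: bcaed
  Read 'd': matches stack top 'd' => pop. Stack: bcae
  Read 'a': push. Stack: bcaea
Final stack: "bcaea" (length 5)

5


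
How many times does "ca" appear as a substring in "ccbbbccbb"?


Searching for "ca" in "ccbbbccbb"
Scanning each position:
  Position 0: "cc" => no
  Position 1: "cb" => no
  Position 2: "bb" => no
  Position 3: "bb" => no
  Position 4: "bc" => no
  Position 5: "cc" => no
  Position 6: "cb" => no
  Position 7: "bb" => no
Total occurrences: 0

0


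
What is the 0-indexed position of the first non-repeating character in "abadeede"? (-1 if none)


Input: abadeede
Character frequencies:
  'a': 2
  'b': 1
  'd': 2
  'e': 3
Scanning left to right for freq == 1:
  Position 0 ('a'): freq=2, skip
  Position 1 ('b'): unique! => answer = 1

1


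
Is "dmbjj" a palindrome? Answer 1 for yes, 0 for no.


Input: dmbjj
Reversed: jjbmd
  Compare pos 0 ('d') with pos 4 ('j'): MISMATCH
  Compare pos 1 ('m') with pos 3 ('j'): MISMATCH
Result: not a palindrome

0
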